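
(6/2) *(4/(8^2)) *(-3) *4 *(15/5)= -27/4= -6.75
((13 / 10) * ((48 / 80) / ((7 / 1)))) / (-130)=-3 / 3500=-0.00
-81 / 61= -1.33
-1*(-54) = 54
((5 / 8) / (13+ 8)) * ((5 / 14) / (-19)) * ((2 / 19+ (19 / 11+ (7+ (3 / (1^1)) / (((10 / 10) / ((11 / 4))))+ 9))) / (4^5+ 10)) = -11125 / 788354688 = -0.00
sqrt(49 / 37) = 7 * sqrt(37) / 37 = 1.15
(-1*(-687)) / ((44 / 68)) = 11679 / 11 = 1061.73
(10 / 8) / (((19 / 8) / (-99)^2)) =98010 / 19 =5158.42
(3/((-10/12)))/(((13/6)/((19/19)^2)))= -108/65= -1.66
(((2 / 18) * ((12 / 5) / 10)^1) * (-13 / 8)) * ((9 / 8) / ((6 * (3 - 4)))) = 13 / 1600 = 0.01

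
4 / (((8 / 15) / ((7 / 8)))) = 105 / 16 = 6.56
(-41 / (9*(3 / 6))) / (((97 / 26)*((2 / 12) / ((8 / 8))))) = -4264 / 291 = -14.65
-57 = -57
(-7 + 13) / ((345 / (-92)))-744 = -3728 / 5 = -745.60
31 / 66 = 0.47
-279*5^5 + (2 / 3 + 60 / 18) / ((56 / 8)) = -6103121 / 7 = -871874.43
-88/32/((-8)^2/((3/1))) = -33/256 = -0.13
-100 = -100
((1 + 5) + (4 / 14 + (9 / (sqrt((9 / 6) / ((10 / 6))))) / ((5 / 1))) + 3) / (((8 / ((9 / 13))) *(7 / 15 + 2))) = 81 *sqrt(10) / 3848 + 675 / 2072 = 0.39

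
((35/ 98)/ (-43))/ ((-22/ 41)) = 205/ 13244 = 0.02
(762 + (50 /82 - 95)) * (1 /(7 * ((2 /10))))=136860 /287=476.86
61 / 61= 1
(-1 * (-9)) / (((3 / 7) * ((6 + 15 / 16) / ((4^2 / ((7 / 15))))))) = 3840 / 37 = 103.78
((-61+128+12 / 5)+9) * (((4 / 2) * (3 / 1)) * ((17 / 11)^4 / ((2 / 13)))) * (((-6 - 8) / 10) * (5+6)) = -8938083336 / 33275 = -268612.57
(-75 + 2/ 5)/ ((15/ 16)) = -5968/ 75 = -79.57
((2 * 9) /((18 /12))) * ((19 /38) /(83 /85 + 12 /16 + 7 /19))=12920 /4511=2.86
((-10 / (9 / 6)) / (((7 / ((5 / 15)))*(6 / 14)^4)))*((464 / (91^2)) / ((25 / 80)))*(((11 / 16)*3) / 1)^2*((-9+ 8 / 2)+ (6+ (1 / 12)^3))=-3266879 / 454896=-7.18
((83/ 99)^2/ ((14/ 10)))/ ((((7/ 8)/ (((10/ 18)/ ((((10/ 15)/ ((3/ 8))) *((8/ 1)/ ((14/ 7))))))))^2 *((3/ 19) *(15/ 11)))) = 3272275/ 176033088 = 0.02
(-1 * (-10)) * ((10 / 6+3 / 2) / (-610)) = -19 / 366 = -0.05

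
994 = 994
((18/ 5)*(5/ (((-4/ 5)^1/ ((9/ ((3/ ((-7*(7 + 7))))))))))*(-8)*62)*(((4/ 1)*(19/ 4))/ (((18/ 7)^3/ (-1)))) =3666415.93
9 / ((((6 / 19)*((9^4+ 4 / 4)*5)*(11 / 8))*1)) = 114 / 180455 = 0.00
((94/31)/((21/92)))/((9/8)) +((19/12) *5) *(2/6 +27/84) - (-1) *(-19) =-188267/93744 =-2.01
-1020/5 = -204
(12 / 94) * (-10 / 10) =-6 / 47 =-0.13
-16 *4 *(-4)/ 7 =256/ 7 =36.57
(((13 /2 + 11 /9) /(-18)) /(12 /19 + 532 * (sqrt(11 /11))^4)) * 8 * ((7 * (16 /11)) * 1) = -73948 /1127115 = -0.07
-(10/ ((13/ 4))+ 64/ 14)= -696/ 91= -7.65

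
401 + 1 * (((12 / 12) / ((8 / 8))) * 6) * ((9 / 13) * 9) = 5699 / 13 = 438.38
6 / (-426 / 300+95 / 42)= 1575 / 221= 7.13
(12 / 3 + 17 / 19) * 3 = 279 / 19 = 14.68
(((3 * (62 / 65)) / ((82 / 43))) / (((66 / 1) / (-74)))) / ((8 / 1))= -49321 / 234520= -0.21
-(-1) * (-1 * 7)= -7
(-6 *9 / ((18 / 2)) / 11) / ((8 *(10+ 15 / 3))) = -1 / 220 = -0.00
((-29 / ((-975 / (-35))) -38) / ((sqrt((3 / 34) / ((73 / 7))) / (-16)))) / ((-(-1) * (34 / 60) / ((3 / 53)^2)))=730848 * sqrt(52122) / 4345523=38.40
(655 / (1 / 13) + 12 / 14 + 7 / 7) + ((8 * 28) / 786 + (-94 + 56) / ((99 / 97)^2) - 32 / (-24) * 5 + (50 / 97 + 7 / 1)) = 7405712913737 / 871789149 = 8494.84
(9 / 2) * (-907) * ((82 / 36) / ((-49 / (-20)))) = -185935 / 49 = -3794.59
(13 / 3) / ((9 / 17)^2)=3757 / 243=15.46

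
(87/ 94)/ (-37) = -87/ 3478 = -0.03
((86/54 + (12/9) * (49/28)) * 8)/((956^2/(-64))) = -3392/1542267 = -0.00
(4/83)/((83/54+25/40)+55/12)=864/120931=0.01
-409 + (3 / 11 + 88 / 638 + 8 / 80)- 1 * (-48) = -1149961 / 3190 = -360.49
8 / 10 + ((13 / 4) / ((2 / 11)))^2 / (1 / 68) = 1738229 / 80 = 21727.86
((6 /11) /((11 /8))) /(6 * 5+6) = 4 /363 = 0.01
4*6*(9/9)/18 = 4/3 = 1.33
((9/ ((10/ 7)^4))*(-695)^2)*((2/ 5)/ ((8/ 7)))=365319.05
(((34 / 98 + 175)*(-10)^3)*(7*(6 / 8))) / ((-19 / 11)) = 70884000 / 133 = 532962.41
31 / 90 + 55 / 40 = 619 / 360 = 1.72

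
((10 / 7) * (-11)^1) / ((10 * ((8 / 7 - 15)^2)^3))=-184877 / 832972004929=-0.00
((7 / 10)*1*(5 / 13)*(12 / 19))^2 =1764 / 61009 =0.03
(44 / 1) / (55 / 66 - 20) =-264 / 115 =-2.30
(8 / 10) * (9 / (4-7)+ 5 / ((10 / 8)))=4 / 5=0.80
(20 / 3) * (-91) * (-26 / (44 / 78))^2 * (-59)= 9200640540 / 121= 76038351.57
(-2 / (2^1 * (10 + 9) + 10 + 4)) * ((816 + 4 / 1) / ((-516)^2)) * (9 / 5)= -41 / 192296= -0.00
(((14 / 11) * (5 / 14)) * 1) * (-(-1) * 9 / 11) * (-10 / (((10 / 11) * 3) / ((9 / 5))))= -27 / 11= -2.45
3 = 3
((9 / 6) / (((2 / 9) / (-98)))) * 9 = -11907 / 2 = -5953.50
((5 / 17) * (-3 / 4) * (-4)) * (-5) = -75 / 17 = -4.41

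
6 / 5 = 1.20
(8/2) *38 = 152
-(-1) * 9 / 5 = 9 / 5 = 1.80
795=795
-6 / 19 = -0.32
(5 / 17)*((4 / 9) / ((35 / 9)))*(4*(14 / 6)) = 16 / 51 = 0.31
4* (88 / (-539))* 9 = -288 / 49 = -5.88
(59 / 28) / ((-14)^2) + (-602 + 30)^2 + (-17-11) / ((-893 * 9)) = 14431123638151 / 44107056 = 327184.01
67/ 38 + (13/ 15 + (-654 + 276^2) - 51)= 75473.63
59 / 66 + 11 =785 / 66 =11.89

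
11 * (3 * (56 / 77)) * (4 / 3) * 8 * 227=58112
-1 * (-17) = 17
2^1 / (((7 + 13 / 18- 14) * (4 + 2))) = -6 / 113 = -0.05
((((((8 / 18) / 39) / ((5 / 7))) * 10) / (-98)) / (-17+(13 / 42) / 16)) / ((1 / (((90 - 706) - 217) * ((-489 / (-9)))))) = -17379712 / 4005261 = -4.34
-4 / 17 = -0.24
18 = 18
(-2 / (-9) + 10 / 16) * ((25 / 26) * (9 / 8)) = 0.92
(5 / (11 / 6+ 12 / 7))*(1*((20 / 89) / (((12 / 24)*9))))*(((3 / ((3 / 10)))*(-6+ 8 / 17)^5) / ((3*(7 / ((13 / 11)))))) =-381630091648000 / 1864043644023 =-204.73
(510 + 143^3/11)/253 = 266347/253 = 1052.75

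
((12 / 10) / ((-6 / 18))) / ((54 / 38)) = -38 / 15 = -2.53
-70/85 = -14/17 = -0.82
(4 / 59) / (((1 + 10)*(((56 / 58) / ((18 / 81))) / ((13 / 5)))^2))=142129 / 64397025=0.00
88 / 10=44 / 5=8.80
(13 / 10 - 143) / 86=-1417 / 860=-1.65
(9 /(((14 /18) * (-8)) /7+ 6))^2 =6561 /2116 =3.10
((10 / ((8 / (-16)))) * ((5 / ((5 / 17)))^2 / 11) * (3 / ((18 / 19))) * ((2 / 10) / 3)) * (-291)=1065254 / 33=32280.42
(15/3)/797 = 5/797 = 0.01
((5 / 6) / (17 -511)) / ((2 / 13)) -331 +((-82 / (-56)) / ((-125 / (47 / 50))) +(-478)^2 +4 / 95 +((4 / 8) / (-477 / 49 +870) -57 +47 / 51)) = 271743101152618481 / 1191349162500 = 228096.94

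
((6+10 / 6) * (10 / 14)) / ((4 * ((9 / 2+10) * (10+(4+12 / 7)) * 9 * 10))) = 23 / 344520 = 0.00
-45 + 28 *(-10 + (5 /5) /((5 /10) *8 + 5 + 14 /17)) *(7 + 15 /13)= -5003799 /2171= -2304.84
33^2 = 1089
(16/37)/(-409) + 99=1498151/15133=99.00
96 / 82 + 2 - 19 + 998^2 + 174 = 40842649 / 41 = 996162.17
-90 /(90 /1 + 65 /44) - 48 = -39432 /805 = -48.98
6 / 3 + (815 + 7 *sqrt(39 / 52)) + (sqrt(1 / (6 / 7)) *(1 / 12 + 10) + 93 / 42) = 7 *sqrt(3) / 2 + 121 *sqrt(42) / 72 + 11469 / 14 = 836.17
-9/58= -0.16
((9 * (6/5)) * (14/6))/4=63/10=6.30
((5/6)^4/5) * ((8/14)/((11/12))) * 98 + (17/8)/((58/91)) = 1271459/137808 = 9.23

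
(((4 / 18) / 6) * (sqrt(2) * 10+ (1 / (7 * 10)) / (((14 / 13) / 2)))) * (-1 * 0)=0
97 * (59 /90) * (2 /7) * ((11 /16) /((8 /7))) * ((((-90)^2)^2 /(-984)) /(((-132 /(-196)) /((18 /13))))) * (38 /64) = -485524297125 /545792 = -889577.53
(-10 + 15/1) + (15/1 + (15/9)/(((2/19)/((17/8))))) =2575/48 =53.65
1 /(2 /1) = 1 /2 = 0.50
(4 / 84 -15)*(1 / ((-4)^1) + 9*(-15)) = 84937 / 42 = 2022.31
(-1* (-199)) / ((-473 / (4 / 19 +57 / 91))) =-0.35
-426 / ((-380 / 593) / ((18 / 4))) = 1136781 / 380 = 2991.53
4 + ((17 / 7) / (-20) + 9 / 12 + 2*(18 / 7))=342 / 35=9.77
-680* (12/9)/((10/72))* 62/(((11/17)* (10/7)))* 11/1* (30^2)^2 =-3901250304000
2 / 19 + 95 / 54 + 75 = 78863 / 1026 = 76.86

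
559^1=559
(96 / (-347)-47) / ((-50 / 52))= 49.17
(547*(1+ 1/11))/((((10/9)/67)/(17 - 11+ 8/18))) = 12753852/55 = 231888.22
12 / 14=6 / 7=0.86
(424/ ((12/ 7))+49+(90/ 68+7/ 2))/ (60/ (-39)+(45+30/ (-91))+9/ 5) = 6988345/ 1042644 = 6.70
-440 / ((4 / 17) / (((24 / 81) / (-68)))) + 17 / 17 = 9.15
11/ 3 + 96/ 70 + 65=7354/ 105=70.04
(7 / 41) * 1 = 7 / 41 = 0.17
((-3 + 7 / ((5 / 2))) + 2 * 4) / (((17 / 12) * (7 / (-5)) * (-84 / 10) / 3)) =1170 / 833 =1.40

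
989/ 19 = 52.05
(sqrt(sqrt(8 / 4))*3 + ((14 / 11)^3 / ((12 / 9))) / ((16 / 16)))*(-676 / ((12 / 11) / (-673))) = 78023582 / 121 + 1251107*2^(1 / 4) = 2132648.34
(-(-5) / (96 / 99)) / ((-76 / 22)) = -1815 / 1216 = -1.49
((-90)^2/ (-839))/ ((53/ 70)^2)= -39690000/ 2356751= -16.84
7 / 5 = 1.40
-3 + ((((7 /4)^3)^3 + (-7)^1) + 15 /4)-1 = 38453063 /262144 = 146.69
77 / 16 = 4.81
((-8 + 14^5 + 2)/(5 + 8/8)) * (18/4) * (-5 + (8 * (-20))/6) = -12773177.50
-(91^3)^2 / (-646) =567869252041 / 646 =879054569.72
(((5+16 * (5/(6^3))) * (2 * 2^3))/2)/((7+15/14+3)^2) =45472/129735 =0.35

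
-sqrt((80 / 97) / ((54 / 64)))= -16*sqrt(2910) / 873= -0.99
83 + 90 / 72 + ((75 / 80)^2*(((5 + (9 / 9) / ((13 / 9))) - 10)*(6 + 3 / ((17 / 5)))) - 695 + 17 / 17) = -635.81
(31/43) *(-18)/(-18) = 31/43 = 0.72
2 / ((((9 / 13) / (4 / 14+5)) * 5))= 962 / 315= 3.05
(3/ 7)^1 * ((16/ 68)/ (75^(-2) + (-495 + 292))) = -33750/ 67941503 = -0.00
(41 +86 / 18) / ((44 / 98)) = 101.96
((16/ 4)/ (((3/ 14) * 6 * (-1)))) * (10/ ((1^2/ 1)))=-31.11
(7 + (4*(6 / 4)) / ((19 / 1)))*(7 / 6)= 973 / 114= 8.54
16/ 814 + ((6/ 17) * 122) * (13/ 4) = 968389/ 6919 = 139.96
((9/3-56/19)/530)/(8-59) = -1/513570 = -0.00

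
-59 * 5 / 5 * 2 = -118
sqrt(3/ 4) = sqrt(3)/ 2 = 0.87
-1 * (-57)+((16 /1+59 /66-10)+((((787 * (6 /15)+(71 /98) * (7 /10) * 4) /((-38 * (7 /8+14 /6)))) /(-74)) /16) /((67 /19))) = 10244963941 /160341720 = 63.89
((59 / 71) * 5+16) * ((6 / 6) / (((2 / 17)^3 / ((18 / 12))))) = 21091509 / 1136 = 18566.47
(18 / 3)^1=6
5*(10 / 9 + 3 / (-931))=46415 / 8379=5.54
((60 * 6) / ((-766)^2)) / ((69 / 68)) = 2040 / 3373847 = 0.00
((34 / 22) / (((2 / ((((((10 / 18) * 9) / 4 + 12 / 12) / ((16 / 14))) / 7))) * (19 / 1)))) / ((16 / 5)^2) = 3825 / 3424256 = 0.00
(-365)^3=-48627125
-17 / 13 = -1.31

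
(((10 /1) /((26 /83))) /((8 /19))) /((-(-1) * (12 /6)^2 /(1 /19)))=1.00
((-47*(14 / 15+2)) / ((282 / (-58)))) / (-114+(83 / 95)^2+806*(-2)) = -2303180 / 140132349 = -0.02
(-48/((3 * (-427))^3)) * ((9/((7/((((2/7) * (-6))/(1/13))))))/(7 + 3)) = -1248/19074348335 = -0.00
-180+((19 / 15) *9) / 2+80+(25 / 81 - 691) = -635843 / 810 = -784.99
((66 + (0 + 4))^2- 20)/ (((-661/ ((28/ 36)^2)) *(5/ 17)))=-813008/ 53541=-15.18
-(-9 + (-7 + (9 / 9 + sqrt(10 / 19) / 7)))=15 - sqrt(190) / 133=14.90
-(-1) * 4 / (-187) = -0.02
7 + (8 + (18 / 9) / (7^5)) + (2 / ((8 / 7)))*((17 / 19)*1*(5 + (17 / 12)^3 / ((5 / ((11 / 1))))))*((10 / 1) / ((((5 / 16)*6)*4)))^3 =264327890159 / 4655875140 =56.77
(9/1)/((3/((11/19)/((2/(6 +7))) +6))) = 1113/38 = 29.29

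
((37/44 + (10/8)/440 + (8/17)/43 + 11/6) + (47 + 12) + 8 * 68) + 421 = 1026.69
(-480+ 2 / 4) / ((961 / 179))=-171661 / 1922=-89.31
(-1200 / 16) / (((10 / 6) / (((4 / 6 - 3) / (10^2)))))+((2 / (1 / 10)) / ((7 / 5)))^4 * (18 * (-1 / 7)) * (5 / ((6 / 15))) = -449999647053 / 336140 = -1338726.86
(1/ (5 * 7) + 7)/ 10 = 123/ 175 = 0.70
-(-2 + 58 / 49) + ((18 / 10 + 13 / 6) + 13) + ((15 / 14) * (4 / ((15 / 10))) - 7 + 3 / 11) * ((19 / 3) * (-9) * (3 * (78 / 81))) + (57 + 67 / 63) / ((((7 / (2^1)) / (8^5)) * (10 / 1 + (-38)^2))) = 36287192611 / 35266770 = 1028.93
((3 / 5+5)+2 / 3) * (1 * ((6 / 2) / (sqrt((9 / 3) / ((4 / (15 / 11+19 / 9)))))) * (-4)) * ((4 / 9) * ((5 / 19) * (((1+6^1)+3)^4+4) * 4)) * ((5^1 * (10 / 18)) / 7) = -752300800 * sqrt(2838) / 463239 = -86515.24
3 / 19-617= -11720 / 19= -616.84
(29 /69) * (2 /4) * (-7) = -1.47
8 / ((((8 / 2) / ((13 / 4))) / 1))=13 / 2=6.50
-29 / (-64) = 29 / 64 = 0.45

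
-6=-6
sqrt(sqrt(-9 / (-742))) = sqrt(3) * 742^(3 / 4) / 742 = 0.33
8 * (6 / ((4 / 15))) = 180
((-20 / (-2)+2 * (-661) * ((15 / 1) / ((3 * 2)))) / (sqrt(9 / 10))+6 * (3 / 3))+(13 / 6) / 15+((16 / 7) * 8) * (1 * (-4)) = -3295 * sqrt(10) / 3- 42209 / 630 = -3540.23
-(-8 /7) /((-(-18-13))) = 8 /217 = 0.04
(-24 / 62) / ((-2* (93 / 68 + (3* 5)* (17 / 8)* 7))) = 272 / 315487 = 0.00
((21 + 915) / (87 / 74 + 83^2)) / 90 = 296 / 196105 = 0.00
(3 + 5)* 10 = 80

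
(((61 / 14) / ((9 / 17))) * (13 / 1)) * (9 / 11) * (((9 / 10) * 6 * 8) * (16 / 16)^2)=1455948 / 385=3781.68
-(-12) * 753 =9036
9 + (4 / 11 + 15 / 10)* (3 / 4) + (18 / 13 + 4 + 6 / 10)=16.38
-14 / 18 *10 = -70 / 9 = -7.78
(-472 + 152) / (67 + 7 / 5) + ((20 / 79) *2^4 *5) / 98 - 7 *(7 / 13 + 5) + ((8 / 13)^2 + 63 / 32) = -146389536829 / 3579776928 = -40.89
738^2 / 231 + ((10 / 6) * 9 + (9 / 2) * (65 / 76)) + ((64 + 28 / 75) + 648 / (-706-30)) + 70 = 50677570751 / 20189400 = 2510.11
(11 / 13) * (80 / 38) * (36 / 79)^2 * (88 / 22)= 2280960 / 1541527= 1.48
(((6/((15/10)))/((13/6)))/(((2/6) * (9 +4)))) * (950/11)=68400/1859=36.79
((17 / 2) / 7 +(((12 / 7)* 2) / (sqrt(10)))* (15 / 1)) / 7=17 / 98 +36* sqrt(10) / 49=2.50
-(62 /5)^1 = -12.40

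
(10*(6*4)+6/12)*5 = 2405/2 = 1202.50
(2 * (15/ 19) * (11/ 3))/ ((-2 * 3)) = -55/ 57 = -0.96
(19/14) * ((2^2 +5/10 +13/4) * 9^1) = 5301/56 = 94.66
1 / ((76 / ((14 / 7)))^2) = 1 / 1444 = 0.00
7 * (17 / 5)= 119 / 5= 23.80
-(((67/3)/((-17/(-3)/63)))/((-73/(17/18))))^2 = -219961/21316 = -10.32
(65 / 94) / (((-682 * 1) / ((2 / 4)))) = -65 / 128216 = -0.00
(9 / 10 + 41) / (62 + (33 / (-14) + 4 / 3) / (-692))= 6088908 / 9010055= 0.68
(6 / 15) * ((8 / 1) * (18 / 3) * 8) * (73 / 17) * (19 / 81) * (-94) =-33376768 / 2295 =-14543.25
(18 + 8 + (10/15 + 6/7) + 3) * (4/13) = 2564/273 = 9.39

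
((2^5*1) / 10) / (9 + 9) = 8 / 45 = 0.18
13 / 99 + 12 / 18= 79 / 99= 0.80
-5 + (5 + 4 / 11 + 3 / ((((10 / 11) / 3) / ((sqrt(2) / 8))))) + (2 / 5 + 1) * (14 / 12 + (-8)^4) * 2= 11474.18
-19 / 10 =-1.90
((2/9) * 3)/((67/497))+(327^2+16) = 21496939/201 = 106949.95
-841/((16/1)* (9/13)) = -10933/144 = -75.92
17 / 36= 0.47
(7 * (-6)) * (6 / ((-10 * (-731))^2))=-63 / 13359025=-0.00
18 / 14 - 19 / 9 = -52 / 63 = -0.83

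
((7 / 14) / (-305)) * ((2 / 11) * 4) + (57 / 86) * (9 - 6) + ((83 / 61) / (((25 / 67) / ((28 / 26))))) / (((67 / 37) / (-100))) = -805992787 / 3750890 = -214.88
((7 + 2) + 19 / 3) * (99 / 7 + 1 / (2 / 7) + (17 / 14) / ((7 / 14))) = 6463 / 21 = 307.76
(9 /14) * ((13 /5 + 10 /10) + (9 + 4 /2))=657 /70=9.39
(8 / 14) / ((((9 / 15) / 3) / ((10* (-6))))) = -1200 / 7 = -171.43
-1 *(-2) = 2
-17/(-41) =17/41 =0.41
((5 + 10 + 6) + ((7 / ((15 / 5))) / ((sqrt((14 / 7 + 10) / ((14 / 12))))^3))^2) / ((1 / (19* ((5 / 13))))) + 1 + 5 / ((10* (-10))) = 33723755101 / 218350080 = 154.45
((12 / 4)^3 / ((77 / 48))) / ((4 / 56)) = 2592 / 11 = 235.64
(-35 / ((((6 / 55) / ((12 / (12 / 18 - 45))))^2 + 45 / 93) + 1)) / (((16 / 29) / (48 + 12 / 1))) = -12849519375 / 5557759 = -2312.00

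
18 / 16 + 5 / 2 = 29 / 8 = 3.62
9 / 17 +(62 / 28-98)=-22671 / 238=-95.26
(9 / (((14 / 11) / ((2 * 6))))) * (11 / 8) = 3267 / 28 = 116.68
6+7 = 13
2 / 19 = 0.11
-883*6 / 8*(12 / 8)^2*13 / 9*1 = -34437 / 16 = -2152.31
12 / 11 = 1.09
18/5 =3.60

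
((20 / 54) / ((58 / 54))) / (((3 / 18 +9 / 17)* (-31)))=-1020 / 63829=-0.02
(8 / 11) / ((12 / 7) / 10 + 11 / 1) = 280 / 4301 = 0.07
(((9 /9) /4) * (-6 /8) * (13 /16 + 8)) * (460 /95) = -9729 /1216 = -8.00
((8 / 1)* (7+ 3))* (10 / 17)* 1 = 800 / 17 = 47.06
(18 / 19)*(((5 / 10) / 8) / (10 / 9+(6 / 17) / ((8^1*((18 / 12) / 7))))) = 1377 / 30628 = 0.04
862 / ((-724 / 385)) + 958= 180861 / 362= 499.62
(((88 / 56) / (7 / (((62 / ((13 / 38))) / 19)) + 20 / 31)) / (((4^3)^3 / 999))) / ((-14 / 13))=-492063 / 122028032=-0.00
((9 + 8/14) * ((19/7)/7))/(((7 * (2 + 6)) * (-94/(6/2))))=-0.00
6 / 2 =3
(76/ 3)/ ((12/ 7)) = 133/ 9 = 14.78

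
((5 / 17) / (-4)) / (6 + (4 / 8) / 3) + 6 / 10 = 3699 / 6290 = 0.59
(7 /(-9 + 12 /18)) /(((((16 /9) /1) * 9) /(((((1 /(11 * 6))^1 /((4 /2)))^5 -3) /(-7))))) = -24044785459 /1068657131520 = -0.02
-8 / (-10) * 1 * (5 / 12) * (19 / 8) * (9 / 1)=7.12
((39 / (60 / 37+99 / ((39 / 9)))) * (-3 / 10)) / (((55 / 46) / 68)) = -27.20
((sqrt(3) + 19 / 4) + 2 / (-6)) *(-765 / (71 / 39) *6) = -1581255 / 142 - 179010 *sqrt(3) / 71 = -15502.56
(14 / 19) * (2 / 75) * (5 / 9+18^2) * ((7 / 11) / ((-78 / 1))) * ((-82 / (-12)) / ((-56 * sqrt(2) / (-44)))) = -838327 * sqrt(2) / 6002100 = -0.20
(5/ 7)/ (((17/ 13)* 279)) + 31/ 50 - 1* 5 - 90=-156672269/ 1660050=-94.38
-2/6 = -0.33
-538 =-538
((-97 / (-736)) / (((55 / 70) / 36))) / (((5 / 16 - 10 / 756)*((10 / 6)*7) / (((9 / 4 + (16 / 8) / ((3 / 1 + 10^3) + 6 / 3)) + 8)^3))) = 1283323732344594801 / 688642002950000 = 1863.56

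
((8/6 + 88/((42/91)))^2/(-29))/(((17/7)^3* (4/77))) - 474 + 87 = -298542375/142477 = -2095.37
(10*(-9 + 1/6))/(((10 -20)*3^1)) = 53/18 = 2.94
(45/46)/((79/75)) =0.93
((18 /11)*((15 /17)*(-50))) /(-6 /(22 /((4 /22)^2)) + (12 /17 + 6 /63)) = -17151750 /188191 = -91.14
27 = 27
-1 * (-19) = 19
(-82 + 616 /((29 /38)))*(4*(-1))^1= -84120 /29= -2900.69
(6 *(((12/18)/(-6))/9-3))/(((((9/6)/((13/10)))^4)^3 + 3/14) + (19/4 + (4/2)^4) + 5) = -318345035113580384/555406344314492049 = -0.57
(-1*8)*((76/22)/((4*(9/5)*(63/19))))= -7220/6237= -1.16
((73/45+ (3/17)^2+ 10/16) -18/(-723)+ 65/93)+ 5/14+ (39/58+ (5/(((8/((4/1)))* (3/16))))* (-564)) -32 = -1190981959414427/157788416520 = -7547.97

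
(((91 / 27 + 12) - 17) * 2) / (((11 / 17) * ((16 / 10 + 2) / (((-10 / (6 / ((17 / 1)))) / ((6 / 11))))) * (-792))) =-7225 / 78732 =-0.09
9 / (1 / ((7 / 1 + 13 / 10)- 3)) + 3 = 507 / 10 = 50.70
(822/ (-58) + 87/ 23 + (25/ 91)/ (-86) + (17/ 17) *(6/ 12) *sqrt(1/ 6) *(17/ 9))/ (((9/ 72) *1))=-217003420/ 2609971 + 34 *sqrt(6)/ 27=-80.06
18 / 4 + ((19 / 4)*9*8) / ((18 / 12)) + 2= 469 / 2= 234.50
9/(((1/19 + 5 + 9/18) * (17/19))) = 6498/3587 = 1.81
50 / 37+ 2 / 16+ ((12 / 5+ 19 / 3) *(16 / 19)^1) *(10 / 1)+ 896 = 16383053 / 16872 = 971.02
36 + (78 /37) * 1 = 1410 /37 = 38.11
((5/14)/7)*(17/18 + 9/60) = 197/3528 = 0.06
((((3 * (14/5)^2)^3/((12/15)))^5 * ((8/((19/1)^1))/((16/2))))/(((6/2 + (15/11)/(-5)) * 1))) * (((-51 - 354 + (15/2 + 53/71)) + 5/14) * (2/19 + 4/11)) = -155891625808424894983260098283776240205692928/38193166255950927734375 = -4081662797049071956476.88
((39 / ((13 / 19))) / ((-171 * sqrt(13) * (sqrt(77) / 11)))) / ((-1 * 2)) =sqrt(1001) / 546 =0.06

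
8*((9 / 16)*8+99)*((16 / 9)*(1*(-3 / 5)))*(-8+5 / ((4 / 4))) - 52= 12988 / 5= 2597.60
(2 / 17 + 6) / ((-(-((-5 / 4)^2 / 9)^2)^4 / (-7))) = 134595740475586510848 / 2593994140625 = 51887449.69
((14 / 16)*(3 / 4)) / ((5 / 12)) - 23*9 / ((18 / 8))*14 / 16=-3157 / 40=-78.92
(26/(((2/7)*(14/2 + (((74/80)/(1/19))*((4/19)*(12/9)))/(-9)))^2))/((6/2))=297675/116714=2.55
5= 5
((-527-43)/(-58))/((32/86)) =12255/464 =26.41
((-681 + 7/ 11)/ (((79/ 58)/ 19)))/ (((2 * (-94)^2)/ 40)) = -41236840/ 1919621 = -21.48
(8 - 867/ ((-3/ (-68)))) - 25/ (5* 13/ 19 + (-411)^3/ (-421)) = -19644.00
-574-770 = -1344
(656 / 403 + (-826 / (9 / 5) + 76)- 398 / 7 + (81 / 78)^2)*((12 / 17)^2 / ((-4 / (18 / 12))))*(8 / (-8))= -1730976693 / 21196994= -81.66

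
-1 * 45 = -45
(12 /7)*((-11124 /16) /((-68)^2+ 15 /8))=-66744 /259049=-0.26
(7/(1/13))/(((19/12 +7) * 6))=182/103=1.77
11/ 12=0.92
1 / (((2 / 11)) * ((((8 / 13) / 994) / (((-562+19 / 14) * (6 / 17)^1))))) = -239072691 / 136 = -1757887.43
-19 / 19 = -1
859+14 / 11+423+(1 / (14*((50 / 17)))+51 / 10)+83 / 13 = 129607641 / 100100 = 1294.78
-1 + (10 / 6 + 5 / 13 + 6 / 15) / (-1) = -673 / 195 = -3.45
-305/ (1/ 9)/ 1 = -2745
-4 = -4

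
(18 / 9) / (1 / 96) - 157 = 35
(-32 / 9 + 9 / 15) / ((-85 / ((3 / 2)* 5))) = 133 / 510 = 0.26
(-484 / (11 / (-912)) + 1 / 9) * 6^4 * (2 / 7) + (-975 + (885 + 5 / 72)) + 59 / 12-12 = 7488819713 / 504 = 14858769.27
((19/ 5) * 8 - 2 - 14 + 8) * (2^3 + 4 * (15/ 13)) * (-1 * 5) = -18368/ 13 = -1412.92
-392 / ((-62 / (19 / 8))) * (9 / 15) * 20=5586 / 31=180.19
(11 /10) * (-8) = -44 /5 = -8.80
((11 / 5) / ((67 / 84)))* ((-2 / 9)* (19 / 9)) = -11704 / 9045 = -1.29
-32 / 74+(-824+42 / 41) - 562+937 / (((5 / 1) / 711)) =1000127699 / 7585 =131855.99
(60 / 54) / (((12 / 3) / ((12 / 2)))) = 5 / 3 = 1.67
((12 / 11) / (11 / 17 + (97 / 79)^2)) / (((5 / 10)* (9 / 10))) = 2121940 / 1885983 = 1.13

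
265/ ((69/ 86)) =22790/ 69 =330.29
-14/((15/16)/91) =-20384/15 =-1358.93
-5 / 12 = -0.42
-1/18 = -0.06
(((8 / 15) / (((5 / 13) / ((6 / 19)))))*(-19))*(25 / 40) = -5.20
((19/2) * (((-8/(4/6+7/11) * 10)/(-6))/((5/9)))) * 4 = 30096/43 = 699.91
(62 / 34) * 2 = 62 / 17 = 3.65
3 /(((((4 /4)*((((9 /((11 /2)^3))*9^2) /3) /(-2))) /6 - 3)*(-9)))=1331 /12465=0.11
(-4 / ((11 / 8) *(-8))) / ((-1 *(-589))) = 4 / 6479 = 0.00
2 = 2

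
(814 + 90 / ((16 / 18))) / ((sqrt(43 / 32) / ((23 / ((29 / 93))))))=7830879 * sqrt(86) / 1247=58236.23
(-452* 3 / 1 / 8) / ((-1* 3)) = 113 / 2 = 56.50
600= 600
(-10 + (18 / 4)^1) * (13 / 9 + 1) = -121 / 9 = -13.44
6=6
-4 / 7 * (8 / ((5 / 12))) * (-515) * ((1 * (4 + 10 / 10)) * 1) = 197760 / 7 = 28251.43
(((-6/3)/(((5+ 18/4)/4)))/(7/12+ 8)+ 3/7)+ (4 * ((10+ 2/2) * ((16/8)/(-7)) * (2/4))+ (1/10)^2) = -8144401/1369900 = -5.95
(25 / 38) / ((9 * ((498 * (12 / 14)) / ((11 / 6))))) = 1925 / 6131376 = 0.00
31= 31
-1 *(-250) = 250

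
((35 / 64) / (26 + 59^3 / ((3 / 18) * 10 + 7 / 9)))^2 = 148225 / 3500787849511936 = 0.00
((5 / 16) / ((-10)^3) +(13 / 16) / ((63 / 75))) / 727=64979 / 48854400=0.00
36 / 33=12 / 11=1.09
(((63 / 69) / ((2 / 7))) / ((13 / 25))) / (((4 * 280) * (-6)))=-0.00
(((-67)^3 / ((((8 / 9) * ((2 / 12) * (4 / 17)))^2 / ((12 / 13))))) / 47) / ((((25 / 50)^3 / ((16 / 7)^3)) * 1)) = -97328716190208 / 209573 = -464414386.35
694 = 694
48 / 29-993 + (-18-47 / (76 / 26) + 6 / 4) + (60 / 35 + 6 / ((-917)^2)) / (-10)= -474493866101 / 463329839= -1024.10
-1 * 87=-87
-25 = -25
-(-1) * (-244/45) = -5.42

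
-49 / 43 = -1.14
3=3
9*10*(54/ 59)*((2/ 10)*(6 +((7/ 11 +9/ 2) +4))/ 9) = 17982/ 649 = 27.71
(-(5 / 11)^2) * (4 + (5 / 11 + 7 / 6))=-1.16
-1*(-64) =64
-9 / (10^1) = -9 / 10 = -0.90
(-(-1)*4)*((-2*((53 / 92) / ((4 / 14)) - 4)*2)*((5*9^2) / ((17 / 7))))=2069550 / 391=5292.97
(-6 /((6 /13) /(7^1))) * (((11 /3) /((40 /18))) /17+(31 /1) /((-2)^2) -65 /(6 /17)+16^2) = -3697967 /510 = -7250.92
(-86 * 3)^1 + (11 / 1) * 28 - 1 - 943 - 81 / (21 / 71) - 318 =-10401 / 7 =-1485.86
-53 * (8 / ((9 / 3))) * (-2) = 848 / 3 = 282.67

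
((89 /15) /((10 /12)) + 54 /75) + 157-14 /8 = 16309 /100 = 163.09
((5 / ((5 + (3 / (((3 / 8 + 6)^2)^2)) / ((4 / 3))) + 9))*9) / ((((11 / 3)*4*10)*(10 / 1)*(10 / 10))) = 20295603 / 9261709600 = 0.00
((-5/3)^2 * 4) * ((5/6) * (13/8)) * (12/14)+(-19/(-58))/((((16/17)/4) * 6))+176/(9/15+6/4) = 2833703/29232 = 96.94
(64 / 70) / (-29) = -32 / 1015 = -0.03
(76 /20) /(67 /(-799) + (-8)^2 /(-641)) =-9731021 /470415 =-20.69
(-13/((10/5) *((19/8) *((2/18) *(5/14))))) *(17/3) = -37128/95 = -390.82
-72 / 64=-9 / 8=-1.12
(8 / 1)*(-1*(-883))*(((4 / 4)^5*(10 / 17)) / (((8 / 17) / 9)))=79470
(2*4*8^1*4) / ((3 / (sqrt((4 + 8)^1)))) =512*sqrt(3) / 3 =295.60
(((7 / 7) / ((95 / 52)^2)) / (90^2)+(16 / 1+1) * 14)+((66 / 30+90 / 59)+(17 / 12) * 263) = 2649543008411 / 4313047500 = 614.31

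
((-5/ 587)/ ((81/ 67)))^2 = 112225/ 2260717209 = 0.00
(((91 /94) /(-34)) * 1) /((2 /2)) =-91 /3196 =-0.03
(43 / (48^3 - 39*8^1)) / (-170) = -43 / 18747600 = -0.00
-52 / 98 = -26 / 49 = -0.53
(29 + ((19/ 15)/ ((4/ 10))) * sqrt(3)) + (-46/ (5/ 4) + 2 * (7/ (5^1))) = -5 + 19 * sqrt(3)/ 6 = 0.48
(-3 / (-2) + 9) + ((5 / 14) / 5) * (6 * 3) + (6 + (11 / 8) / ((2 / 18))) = 1689 / 56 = 30.16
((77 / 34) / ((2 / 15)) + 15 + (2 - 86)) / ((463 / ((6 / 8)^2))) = -31833 / 503744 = -0.06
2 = 2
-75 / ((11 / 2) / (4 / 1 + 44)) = -7200 / 11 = -654.55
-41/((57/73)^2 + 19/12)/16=-655467/560956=-1.17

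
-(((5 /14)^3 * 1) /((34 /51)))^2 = -140625 /30118144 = -0.00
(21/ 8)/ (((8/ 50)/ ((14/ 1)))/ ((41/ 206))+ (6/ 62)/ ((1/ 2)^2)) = 5.91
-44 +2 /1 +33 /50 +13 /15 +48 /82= -39.89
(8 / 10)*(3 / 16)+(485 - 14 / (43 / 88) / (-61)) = 25475609 / 52460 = 485.62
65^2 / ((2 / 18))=38025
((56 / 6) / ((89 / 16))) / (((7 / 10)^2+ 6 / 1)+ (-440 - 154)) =-6400 / 2240931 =-0.00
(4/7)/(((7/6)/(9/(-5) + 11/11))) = -96/245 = -0.39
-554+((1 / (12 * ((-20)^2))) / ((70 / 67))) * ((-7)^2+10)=-186140047 / 336000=-553.99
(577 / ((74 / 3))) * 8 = 6924 / 37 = 187.14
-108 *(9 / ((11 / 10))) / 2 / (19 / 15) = -72900 / 209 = -348.80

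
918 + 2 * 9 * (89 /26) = 979.62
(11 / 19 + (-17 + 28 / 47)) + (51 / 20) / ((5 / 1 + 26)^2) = -271571497 / 17163460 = -15.82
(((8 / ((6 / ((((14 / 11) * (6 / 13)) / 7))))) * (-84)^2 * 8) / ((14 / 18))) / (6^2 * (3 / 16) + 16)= 663552 / 1859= 356.94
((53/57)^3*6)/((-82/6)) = -297754/843657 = -0.35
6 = 6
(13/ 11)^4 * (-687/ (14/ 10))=-98107035/ 102487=-957.26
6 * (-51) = -306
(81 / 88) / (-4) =-81 / 352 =-0.23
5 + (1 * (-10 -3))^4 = 28566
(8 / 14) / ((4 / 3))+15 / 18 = 53 / 42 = 1.26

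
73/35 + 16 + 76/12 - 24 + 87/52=11423/5460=2.09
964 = 964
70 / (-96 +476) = 7 / 38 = 0.18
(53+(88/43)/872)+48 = 101.00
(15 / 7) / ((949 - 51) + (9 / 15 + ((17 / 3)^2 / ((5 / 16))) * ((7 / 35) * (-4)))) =3375 / 1285823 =0.00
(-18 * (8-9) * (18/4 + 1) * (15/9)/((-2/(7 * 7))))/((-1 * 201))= 2695/134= 20.11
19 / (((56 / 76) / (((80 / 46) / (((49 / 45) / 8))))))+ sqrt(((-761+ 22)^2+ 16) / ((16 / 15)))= 2599200 / 7889+ sqrt(8192055) / 4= 1045.02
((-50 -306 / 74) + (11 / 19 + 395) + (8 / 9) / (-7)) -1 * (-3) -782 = -19384550 / 44289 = -437.68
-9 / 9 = -1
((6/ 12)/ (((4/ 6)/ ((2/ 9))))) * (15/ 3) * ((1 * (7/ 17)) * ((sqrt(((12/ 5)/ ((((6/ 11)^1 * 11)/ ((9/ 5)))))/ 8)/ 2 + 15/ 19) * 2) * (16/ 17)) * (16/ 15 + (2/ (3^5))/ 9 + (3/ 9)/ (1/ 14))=12289984/ 3532005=3.48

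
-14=-14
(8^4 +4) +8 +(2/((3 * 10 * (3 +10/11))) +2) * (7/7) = 2650961/645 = 4110.02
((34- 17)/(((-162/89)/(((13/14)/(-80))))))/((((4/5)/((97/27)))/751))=1432827643/3919104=365.60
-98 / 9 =-10.89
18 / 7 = 2.57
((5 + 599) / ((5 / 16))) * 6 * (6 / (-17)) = -347904 / 85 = -4092.99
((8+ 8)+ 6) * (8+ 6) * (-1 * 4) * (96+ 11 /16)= -119119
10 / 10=1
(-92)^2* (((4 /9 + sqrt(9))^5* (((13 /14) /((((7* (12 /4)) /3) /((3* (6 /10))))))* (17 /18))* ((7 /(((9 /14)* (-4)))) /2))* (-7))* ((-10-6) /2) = -187432303198504 /2657205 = -70537389.17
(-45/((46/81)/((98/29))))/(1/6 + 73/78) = -242.86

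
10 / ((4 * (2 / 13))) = 65 / 4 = 16.25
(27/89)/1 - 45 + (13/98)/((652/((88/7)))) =-222393275/4975901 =-44.69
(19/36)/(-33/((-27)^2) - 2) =-513/1988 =-0.26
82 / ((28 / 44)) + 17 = 145.86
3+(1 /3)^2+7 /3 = 49 /9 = 5.44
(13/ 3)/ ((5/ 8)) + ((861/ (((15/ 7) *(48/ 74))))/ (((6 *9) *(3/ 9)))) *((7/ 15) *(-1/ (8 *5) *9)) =478069/ 144000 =3.32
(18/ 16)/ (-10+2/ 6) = -27/ 232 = -0.12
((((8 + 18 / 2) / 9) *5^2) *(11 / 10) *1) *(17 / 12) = 15895 / 216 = 73.59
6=6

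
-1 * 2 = -2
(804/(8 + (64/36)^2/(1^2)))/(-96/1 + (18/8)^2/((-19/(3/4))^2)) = -250770816/334148797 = -0.75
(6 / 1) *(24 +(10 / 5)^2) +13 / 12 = 2029 / 12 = 169.08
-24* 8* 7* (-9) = 12096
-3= -3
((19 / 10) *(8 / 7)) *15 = 228 / 7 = 32.57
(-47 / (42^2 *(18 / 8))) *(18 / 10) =-47 / 2205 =-0.02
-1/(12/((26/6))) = -0.36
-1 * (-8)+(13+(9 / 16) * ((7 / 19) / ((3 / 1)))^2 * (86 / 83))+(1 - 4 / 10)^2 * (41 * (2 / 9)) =145553003 / 5992600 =24.29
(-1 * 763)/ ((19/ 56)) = -42728/ 19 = -2248.84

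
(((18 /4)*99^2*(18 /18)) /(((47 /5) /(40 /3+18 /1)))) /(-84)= -49005 /28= -1750.18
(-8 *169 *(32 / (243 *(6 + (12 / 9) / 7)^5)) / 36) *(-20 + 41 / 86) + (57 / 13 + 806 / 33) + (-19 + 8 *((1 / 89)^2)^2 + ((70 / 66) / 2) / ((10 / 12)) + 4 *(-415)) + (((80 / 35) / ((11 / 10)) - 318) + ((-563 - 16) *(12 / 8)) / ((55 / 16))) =-28472590763383437464054 / 12836357246597259375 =-2218.12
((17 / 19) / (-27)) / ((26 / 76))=-34 / 351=-0.10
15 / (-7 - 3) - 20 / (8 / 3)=-9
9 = 9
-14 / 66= -7 / 33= -0.21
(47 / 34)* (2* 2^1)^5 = 24064 / 17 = 1415.53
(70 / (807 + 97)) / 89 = 35 / 40228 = 0.00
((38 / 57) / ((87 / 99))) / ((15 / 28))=616 / 435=1.42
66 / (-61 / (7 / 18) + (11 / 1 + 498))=462 / 2465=0.19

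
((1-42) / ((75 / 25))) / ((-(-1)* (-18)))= 41 / 54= 0.76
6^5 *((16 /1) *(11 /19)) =1368576 /19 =72030.32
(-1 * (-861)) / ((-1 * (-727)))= 861 / 727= 1.18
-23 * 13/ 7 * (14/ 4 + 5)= -5083/ 14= -363.07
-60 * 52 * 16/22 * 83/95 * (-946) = 35632896/19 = 1875415.58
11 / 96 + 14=1355 / 96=14.11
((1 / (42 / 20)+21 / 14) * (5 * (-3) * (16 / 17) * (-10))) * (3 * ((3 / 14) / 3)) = 49800 / 833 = 59.78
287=287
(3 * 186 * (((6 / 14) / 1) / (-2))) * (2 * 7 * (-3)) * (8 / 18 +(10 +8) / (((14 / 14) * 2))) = 47430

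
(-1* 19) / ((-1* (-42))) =-19 / 42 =-0.45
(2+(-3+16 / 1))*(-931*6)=-83790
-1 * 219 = -219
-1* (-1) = 1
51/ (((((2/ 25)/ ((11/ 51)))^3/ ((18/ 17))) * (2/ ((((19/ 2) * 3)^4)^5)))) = 2725807580268232833840507669225159083296875/ 41213231104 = 66139138020742961882392570000000.00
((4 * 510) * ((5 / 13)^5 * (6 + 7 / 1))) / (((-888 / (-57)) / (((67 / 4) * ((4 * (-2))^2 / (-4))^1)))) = -4057687500 / 1056757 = -3839.75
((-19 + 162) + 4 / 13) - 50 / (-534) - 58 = 296428 / 3471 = 85.40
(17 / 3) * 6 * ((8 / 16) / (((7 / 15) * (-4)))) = -255 / 28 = -9.11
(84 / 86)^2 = 1764 / 1849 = 0.95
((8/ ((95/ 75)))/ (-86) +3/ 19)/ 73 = 69/ 59641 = 0.00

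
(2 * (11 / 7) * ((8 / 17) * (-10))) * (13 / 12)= -5720 / 357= -16.02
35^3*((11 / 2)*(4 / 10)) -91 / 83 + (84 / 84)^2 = 7828967 / 83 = 94324.90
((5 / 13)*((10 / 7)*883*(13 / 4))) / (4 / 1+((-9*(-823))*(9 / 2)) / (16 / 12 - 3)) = -110375 / 1399643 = -0.08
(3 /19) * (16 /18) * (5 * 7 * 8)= 2240 /57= 39.30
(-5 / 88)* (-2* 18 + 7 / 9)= 1585 / 792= 2.00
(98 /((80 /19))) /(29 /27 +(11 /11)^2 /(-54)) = 441 /20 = 22.05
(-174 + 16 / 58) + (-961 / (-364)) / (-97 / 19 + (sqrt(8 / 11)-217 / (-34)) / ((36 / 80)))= -4470574186211045 / 25778877026812-3007805070* sqrt(22) / 222231698507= -173.48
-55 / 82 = -0.67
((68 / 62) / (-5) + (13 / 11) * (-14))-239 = -436079 / 1705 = -255.76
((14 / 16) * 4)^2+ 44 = 225 / 4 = 56.25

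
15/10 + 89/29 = 265/58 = 4.57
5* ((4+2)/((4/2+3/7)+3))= 105/19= 5.53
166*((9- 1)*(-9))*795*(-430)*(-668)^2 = 1823178092428800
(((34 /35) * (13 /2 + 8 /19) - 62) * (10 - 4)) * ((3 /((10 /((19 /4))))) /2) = -330831 /1400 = -236.31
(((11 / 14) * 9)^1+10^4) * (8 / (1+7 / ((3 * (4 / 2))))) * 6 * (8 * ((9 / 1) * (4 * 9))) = 52291671552 / 91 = 574633753.32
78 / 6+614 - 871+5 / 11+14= -2525 / 11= -229.55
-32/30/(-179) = 16/2685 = 0.01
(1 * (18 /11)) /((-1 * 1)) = -18 /11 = -1.64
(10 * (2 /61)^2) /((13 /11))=440 /48373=0.01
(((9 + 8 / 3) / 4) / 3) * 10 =175 / 18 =9.72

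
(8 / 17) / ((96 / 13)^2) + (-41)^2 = 32920873 / 19584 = 1681.01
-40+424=384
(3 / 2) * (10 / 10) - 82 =-161 / 2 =-80.50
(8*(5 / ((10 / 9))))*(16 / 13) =576 / 13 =44.31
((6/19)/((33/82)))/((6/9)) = 246/209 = 1.18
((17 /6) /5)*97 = 1649 /30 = 54.97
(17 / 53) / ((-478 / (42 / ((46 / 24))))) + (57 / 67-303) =-5898194232 / 19519847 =-302.16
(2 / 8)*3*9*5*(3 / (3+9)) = 135 / 16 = 8.44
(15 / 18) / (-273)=-0.00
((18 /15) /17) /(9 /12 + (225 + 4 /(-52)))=0.00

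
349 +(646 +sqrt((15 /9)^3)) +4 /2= 5 * sqrt(15) /9 +997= 999.15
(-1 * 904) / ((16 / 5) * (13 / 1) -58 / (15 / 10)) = -3390 / 11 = -308.18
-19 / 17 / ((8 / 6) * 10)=-57 / 680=-0.08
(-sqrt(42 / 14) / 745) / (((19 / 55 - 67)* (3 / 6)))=11* sqrt(3) / 273117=0.00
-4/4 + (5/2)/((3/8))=17/3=5.67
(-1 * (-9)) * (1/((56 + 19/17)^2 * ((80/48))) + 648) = 27493251363/4714205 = 5832.00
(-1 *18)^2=324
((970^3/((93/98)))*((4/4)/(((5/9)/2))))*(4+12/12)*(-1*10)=-5366517240000/31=-173113459354.84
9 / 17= 0.53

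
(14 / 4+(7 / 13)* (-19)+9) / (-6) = -59 / 156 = -0.38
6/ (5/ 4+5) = 24/ 25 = 0.96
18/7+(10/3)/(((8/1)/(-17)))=-379/84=-4.51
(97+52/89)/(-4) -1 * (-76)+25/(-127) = 2324217/45212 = 51.41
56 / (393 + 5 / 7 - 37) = 392 / 2497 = 0.16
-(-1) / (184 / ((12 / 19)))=3 / 874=0.00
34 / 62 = 0.55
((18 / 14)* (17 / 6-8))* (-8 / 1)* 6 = 2232 / 7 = 318.86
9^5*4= 236196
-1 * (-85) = 85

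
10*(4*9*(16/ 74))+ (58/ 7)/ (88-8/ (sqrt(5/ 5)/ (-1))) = 968753/ 12432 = 77.92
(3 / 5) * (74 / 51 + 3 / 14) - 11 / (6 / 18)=-38081 / 1190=-32.00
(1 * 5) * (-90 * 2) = -900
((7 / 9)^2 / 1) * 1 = 49 / 81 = 0.60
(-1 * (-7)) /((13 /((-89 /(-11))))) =623 /143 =4.36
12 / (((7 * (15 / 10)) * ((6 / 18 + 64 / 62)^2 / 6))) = 415152 / 112903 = 3.68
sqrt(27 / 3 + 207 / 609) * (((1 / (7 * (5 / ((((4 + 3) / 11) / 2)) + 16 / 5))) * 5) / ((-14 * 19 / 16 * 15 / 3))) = -40 * sqrt(96222) / 8936669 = -0.00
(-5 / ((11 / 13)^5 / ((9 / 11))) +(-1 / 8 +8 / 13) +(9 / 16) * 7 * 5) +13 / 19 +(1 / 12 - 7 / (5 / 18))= -13.69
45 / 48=15 / 16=0.94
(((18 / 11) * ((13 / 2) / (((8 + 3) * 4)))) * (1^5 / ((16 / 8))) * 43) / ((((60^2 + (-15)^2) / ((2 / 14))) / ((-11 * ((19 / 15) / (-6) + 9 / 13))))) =-24209 / 23562000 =-0.00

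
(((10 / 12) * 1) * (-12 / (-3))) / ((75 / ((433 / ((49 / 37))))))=32042 / 2205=14.53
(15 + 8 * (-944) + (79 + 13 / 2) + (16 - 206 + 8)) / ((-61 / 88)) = 671748 / 61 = 11012.26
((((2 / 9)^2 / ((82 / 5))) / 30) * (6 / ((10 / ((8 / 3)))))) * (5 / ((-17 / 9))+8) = 728 / 846855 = 0.00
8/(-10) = -4/5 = -0.80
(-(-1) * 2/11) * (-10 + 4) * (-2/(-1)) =-24/11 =-2.18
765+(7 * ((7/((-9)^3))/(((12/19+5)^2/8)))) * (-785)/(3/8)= 20043502055/25038963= 800.49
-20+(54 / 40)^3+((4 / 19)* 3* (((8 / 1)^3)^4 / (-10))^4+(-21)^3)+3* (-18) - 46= 1070435769529469910793714477087121345159369853 / 760000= 1408468117801934093149624000000000000000.00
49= 49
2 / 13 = 0.15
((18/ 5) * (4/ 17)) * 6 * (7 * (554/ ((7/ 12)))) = 2871936/ 85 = 33787.48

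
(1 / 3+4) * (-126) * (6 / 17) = -3276 / 17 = -192.71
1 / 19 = 0.05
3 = 3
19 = 19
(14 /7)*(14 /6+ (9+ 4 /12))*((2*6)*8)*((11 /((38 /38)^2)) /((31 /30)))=739200 /31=23845.16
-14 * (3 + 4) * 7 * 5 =-3430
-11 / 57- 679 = -38714 / 57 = -679.19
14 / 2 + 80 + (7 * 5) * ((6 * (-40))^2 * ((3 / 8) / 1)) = 756087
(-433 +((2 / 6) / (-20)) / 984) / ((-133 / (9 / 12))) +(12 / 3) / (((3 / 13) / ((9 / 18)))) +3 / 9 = 119792161 / 10469760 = 11.44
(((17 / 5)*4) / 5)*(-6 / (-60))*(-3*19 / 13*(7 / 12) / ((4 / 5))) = -2261 / 2600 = -0.87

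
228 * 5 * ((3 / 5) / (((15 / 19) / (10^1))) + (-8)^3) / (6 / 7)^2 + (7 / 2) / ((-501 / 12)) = -392113036 / 501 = -782660.75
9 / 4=2.25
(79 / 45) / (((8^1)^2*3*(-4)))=-79 / 34560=-0.00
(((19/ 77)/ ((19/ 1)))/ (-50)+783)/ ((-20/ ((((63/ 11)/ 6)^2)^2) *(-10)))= 83753214867/ 25768160000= 3.25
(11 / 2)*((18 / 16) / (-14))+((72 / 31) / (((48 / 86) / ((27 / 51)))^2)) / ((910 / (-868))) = -10246779 / 4207840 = -2.44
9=9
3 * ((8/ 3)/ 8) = 1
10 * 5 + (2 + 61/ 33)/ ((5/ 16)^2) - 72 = 14362/ 825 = 17.41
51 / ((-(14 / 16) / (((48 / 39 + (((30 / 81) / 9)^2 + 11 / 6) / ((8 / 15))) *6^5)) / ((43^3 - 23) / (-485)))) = 413479940592064 / 1191645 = 346982482.70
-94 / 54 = -1.74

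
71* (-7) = -497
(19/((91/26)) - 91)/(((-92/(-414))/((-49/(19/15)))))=566055/38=14896.18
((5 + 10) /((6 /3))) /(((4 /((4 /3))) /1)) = 5 /2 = 2.50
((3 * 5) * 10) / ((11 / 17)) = 2550 / 11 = 231.82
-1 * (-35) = 35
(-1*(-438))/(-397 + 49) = -73/58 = -1.26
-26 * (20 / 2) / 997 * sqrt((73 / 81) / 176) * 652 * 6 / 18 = -42380 * sqrt(803) / 296109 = -4.06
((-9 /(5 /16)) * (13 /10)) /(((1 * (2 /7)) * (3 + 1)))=-819 /25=-32.76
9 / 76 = 0.12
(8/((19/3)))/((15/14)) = 112/95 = 1.18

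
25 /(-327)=-25 /327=-0.08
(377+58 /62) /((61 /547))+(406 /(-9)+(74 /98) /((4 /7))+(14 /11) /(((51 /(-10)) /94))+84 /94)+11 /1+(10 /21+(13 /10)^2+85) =89545613970007 /26176498425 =3420.84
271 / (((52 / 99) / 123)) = 3299967 / 52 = 63460.90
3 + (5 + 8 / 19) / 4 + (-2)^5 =-2101 / 76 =-27.64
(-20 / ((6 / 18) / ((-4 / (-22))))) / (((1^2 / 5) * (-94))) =0.58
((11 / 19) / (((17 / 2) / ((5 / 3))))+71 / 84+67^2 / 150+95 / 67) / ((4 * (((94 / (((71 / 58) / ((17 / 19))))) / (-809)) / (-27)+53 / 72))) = 758915375069511 / 69470619067150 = 10.92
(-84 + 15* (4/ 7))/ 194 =-264/ 679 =-0.39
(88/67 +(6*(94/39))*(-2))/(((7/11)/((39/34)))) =-396792/7973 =-49.77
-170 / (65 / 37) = -1258 / 13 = -96.77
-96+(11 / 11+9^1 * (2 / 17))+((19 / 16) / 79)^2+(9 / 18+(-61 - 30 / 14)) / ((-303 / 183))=-1077409148373 / 19202708224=-56.11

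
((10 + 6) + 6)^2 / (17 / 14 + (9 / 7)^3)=332024 / 2291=144.93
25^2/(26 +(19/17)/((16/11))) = 170000/7281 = 23.35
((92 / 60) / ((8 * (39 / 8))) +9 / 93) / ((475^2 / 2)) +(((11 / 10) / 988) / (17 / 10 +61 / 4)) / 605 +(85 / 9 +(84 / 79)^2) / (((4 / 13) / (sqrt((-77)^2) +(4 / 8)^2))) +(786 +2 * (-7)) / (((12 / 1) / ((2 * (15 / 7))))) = 801451723473818472907 / 273466895728950000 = 2930.71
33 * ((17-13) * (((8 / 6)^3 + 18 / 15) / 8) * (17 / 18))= 45067 / 810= 55.64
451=451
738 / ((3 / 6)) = 1476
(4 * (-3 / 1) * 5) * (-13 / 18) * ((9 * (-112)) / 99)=-14560 / 33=-441.21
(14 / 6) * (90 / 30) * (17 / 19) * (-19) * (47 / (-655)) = 5593 / 655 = 8.54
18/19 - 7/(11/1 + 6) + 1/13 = 2572/4199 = 0.61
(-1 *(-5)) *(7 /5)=7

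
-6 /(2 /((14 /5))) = -42 /5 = -8.40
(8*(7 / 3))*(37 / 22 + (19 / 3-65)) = -105308 / 99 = -1063.72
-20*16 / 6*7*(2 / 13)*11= -24640 / 39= -631.79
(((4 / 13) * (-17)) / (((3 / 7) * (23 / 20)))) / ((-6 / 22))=104720 / 2691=38.91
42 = 42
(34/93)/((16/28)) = 119/186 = 0.64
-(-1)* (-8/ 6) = -4/ 3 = -1.33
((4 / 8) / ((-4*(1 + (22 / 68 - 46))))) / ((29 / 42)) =51 / 12586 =0.00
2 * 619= 1238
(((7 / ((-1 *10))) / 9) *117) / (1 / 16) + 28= -588 / 5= -117.60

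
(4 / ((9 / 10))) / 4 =10 / 9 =1.11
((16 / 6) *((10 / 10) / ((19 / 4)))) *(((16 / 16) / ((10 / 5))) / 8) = 2 / 57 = 0.04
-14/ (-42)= 1/ 3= 0.33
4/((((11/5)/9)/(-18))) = -3240/11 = -294.55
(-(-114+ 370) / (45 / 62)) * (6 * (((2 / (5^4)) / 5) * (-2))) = 2.71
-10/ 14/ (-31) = 5/ 217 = 0.02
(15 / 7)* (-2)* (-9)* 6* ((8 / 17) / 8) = 1620 / 119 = 13.61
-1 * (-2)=2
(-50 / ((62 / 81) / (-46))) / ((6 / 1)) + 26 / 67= 1040981 / 2077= 501.19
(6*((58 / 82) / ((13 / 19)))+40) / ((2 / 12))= 147756 / 533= 277.22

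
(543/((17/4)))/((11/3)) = 6516/187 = 34.84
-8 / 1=-8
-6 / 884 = -3 / 442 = -0.01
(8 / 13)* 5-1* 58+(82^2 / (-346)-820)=-2011408 / 2249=-894.36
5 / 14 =0.36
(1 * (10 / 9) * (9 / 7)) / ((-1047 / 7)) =-10 / 1047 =-0.01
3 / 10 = 0.30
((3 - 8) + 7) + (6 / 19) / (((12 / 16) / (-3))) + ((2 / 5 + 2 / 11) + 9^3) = 763183 / 1045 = 730.32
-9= -9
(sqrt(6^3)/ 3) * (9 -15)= -12 * sqrt(6)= -29.39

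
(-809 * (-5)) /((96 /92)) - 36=92171 /24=3840.46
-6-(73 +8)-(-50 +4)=-41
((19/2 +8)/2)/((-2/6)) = -105/4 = -26.25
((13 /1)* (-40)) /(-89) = 520 /89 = 5.84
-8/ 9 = -0.89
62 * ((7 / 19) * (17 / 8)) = 3689 / 76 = 48.54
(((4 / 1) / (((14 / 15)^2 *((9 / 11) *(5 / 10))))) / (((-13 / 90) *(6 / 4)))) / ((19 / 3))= -99000 / 12103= -8.18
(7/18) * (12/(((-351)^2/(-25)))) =-350/369603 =-0.00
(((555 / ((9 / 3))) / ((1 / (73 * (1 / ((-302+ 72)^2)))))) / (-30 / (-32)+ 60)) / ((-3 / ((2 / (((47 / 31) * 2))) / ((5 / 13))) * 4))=-83731 / 139854375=-0.00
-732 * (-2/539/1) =2.72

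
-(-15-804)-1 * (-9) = 828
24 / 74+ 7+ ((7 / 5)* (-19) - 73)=-17071 / 185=-92.28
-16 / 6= -8 / 3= -2.67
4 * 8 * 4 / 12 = 32 / 3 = 10.67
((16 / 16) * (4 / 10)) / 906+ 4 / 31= 9091 / 70215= 0.13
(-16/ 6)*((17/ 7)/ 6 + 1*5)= -908/ 63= -14.41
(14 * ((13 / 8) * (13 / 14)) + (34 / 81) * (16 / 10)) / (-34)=-70621 / 110160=-0.64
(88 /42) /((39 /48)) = 704 /273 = 2.58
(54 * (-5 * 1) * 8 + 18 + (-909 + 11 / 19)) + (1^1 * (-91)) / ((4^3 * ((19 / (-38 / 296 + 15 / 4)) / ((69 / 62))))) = -4255001557 / 1394752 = -3050.72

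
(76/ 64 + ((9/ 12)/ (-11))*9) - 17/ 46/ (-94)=109929/ 190256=0.58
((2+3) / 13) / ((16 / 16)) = 5 / 13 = 0.38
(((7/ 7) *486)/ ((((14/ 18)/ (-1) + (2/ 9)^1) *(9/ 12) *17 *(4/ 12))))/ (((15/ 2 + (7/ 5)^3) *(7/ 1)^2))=-874800/ 2133313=-0.41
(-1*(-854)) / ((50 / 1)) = 427 / 25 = 17.08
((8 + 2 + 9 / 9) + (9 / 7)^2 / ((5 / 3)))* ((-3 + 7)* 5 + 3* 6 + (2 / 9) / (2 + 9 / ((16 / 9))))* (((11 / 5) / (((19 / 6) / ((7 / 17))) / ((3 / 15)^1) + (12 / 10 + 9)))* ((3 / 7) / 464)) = 2765477 / 145183570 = 0.02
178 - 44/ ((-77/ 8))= 1278/ 7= 182.57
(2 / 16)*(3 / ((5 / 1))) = 3 / 40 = 0.08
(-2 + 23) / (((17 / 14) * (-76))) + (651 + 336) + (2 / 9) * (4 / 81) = 464709863 / 470934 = 986.78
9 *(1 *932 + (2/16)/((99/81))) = 738225/88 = 8388.92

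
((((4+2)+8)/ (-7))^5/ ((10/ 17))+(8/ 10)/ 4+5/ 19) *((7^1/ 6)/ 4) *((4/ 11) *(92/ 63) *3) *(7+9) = -1257088/ 3135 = -400.99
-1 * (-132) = 132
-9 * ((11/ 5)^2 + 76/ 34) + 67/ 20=-102557/ 1700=-60.33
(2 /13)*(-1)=-2 /13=-0.15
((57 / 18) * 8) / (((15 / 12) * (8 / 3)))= 38 / 5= 7.60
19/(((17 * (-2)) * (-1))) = 19/34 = 0.56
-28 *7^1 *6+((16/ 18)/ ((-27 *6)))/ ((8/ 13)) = -1714621/ 1458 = -1176.01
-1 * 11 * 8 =-88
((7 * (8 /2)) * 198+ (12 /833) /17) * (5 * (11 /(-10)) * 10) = -4317972780 /14161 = -304920.05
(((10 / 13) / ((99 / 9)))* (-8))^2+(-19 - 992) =-20667539 / 20449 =-1010.69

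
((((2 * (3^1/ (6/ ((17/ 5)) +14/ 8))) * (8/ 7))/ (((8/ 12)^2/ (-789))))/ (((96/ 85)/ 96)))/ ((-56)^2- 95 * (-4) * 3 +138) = -246262680/ 3692311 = -66.70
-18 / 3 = -6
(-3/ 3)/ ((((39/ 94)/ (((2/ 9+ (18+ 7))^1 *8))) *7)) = -170704/ 2457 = -69.48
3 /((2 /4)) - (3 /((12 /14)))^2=-6.25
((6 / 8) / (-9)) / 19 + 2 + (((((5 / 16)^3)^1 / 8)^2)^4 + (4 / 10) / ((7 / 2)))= 5595052941257657138139261134811944703403 / 2651809851590907166443095085259287429120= 2.11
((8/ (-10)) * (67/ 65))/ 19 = -268/ 6175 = -0.04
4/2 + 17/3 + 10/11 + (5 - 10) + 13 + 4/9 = 1685/99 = 17.02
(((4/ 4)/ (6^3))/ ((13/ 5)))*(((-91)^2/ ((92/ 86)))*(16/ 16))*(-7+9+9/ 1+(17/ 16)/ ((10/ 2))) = 356083/ 2304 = 154.55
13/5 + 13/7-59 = -1909/35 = -54.54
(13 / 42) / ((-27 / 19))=-247 / 1134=-0.22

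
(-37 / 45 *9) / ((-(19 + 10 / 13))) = 481 / 1285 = 0.37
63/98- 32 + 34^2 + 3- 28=15395/14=1099.64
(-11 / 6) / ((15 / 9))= -1.10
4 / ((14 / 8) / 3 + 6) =48 / 79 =0.61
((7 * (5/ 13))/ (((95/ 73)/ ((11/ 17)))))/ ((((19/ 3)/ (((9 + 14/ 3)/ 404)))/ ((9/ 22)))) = 188559/ 64463048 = 0.00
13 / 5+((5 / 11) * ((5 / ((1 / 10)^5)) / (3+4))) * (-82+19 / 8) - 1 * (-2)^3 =-142186917 / 55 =-2585216.67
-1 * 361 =-361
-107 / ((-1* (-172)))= -107 / 172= -0.62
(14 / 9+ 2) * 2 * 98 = 6272 / 9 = 696.89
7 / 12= 0.58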